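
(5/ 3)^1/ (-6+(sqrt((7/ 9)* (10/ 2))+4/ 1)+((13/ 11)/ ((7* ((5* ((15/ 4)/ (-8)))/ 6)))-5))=-413114625/ 1712515366-18528125* sqrt(35)/ 1712515366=-0.31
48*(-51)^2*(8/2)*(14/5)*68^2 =32328640512/5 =6465728102.40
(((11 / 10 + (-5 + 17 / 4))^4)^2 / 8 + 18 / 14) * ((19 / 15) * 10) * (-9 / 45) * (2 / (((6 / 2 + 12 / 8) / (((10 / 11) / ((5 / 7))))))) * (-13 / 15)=455280367340929 / 285120000000000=1.60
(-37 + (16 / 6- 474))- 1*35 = -1630 / 3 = -543.33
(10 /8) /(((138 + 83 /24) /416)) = 2496 /679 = 3.68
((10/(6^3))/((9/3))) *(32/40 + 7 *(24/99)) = 103/2673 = 0.04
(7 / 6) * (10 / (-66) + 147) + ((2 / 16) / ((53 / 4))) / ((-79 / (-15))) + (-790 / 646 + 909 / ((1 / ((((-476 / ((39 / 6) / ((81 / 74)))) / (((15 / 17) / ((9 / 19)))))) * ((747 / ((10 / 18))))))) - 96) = -169357955739632343389 / 3219999160950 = -52595652.13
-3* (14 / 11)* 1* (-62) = 2604 / 11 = 236.73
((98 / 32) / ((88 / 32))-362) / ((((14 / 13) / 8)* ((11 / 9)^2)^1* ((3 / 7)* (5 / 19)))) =-105897051 / 6655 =-15912.40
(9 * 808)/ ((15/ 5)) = 2424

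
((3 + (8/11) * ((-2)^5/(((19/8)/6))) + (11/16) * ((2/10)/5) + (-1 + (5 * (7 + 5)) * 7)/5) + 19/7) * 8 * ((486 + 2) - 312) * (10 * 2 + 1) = 431842872/475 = 909142.89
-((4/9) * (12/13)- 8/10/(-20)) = -439/975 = -0.45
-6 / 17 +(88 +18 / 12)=3031 / 34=89.15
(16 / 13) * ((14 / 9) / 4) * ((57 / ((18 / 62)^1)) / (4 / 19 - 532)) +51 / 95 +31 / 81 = 0.74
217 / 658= 0.33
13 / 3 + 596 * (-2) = -1187.67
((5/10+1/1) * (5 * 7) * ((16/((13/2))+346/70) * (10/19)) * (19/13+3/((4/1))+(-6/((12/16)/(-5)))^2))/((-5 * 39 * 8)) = -14773065/70304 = -210.13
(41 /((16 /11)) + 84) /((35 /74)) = 237.20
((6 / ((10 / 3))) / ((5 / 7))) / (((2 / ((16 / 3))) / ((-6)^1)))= -1008 / 25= -40.32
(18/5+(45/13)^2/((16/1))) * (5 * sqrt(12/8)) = 58797 * sqrt(6)/5408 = 26.63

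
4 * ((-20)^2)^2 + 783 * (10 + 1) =648613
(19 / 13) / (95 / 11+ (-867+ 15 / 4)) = -836 / 488839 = -0.00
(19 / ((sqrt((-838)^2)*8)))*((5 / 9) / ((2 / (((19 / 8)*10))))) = 0.02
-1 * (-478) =478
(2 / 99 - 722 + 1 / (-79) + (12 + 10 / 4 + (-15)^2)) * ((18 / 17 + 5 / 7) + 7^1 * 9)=-29086704538 / 930699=-31252.54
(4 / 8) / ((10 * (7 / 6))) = 3 / 70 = 0.04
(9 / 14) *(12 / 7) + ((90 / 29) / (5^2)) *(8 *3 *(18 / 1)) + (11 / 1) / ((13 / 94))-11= 11385657 / 92365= 123.27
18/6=3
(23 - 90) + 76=9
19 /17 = 1.12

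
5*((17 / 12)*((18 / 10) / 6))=17 / 8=2.12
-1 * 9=-9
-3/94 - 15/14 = -363/329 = -1.10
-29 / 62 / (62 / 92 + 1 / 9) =-6003 / 10075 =-0.60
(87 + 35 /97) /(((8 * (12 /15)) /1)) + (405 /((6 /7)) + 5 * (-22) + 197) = 889529 /1552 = 573.15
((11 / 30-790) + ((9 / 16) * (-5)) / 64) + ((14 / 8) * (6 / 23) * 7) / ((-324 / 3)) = -836962927 / 1059840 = -789.71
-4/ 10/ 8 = -1/ 20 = -0.05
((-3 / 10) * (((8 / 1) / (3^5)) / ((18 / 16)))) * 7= -224 / 3645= -0.06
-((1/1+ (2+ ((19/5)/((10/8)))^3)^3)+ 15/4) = -415963848162859579/15258789062500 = -27260.61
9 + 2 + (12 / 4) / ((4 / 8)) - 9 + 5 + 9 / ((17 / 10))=18.29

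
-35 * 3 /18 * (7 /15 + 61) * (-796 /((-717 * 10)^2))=642173 /115670025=0.01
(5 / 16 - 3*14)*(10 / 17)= -3335 / 136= -24.52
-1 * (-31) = 31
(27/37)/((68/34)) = 27/74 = 0.36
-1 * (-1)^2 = -1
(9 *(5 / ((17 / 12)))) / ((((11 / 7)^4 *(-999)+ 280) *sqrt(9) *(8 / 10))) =-540225 / 237219343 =-0.00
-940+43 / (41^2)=-939.97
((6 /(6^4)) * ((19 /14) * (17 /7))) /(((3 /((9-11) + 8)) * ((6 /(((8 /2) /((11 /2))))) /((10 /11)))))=1615 /480249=0.00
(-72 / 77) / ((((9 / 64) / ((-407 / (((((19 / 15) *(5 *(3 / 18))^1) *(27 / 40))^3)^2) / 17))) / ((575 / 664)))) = 356935270400000000 / 338746009478373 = 1053.70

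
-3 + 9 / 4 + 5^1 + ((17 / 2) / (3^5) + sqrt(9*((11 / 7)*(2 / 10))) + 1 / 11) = 3*sqrt(385) / 35 + 46787 / 10692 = 6.06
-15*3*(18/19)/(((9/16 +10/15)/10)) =-388800/1121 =-346.83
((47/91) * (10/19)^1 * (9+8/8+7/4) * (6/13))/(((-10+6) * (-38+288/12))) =33135/1258712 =0.03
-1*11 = -11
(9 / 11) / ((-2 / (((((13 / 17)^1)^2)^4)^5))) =-3250697832760783013369287898772061408898858409 / 363395492389171132062343618249694848637488001990422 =-0.00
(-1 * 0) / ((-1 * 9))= 0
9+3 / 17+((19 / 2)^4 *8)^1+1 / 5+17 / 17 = 11079049 / 170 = 65170.88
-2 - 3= -5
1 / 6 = 0.17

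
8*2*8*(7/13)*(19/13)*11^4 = 249248384/169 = 1474842.51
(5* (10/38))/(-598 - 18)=-25/11704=-0.00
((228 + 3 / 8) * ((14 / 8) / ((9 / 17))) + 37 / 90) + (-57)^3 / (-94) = 184458839 / 67680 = 2725.46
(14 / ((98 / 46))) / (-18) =-23 / 63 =-0.37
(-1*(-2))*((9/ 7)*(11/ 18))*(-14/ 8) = -11/ 4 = -2.75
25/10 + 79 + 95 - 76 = 100.50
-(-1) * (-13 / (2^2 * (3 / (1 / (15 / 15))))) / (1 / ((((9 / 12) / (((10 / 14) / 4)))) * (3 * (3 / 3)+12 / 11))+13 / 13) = -819 / 800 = -1.02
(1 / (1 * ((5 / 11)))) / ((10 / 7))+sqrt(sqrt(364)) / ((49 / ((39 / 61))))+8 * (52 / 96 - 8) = -8719 / 150+39 * sqrt(2) * 91^(1 / 4) / 2989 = -58.07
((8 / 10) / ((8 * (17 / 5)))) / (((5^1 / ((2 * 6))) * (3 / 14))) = 28 / 85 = 0.33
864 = 864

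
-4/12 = -1/3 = -0.33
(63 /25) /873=7 /2425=0.00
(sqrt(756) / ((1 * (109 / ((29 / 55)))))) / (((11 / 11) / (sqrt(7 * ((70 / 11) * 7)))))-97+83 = -14+8526 * sqrt(330) / 65945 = -11.65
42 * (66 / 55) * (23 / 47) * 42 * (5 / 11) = 243432 / 517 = 470.85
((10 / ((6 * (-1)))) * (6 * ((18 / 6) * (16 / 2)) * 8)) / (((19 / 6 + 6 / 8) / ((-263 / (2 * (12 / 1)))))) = 252480 / 47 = 5371.91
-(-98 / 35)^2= -196 / 25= -7.84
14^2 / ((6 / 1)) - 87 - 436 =-1471 / 3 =-490.33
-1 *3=-3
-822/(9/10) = -2740/3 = -913.33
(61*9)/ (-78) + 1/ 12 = -6.96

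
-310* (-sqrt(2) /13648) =0.03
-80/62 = -40/31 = -1.29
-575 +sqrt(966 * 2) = -531.05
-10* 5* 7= -350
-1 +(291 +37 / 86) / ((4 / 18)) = 225395 / 172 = 1310.44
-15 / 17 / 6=-5 / 34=-0.15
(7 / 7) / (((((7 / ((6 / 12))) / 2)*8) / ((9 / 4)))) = 9 / 224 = 0.04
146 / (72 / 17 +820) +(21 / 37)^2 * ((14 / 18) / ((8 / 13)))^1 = 22415593 / 38364856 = 0.58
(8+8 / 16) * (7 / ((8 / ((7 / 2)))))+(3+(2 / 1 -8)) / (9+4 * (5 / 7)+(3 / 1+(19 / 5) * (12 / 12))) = 540589 / 20896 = 25.87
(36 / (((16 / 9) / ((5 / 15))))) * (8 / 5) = 54 / 5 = 10.80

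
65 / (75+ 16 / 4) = 65 / 79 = 0.82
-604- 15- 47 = -666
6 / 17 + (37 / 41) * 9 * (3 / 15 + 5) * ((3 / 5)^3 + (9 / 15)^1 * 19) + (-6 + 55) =235213447 / 435625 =539.94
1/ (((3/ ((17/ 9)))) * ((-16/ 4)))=-17/ 108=-0.16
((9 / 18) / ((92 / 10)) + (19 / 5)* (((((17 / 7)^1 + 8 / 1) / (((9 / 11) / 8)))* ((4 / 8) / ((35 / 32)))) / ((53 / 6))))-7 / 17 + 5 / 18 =18253195139 / 913884300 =19.97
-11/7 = -1.57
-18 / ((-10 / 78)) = 702 / 5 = 140.40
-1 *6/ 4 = -3/ 2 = -1.50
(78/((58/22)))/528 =13/232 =0.06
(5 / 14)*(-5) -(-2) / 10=-111 / 70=-1.59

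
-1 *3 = -3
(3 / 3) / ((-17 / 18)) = -18 / 17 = -1.06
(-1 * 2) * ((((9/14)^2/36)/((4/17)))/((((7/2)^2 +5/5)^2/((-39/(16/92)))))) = 137241/1101128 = 0.12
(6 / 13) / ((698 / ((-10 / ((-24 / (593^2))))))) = 1758245 / 18148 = 96.88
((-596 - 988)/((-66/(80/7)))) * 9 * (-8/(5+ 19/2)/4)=-69120/203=-340.49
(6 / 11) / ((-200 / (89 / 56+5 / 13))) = -4311 / 800800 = -0.01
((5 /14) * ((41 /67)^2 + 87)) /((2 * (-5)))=-14008 /4489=-3.12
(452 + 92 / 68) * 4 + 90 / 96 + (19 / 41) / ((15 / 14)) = 303576697 / 167280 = 1814.78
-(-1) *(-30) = -30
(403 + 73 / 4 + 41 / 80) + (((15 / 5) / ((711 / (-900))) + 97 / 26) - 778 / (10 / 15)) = -61234193 / 82160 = -745.30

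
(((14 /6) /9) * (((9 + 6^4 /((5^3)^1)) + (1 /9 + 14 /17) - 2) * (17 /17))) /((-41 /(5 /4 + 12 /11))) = -126188699 /465770250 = -0.27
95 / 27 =3.52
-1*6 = -6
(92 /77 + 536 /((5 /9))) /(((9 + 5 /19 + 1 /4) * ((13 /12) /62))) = 7009721984 /1206205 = 5811.39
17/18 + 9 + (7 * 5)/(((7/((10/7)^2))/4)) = 44771/882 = 50.76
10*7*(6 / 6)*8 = 560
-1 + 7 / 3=4 / 3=1.33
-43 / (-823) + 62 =51069 / 823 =62.05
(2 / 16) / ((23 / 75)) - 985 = -181165 / 184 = -984.59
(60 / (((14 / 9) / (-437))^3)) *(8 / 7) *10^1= -36502540342200 / 2401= -15203057202.08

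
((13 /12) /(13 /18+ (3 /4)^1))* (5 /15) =13 /53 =0.25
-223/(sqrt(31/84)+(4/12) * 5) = -93660/607+1338 * sqrt(651)/607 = -98.06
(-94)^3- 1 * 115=-830699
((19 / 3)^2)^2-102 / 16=1038437 / 648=1602.53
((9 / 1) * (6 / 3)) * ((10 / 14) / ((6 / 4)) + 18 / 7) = 384 / 7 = 54.86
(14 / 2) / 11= 7 / 11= 0.64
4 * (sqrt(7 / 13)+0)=4 * sqrt(91) / 13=2.94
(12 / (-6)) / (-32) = 1 / 16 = 0.06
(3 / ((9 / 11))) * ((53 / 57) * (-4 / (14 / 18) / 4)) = -4.38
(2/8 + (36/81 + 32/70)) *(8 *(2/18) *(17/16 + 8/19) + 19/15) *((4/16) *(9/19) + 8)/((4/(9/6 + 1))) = 3957975407/261999360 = 15.11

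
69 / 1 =69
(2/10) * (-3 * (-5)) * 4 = 12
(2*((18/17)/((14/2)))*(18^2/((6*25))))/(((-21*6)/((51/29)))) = -324/35525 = -0.01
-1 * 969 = -969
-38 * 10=-380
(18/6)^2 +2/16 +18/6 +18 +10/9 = 2249/72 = 31.24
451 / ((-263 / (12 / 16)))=-1353 / 1052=-1.29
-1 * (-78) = 78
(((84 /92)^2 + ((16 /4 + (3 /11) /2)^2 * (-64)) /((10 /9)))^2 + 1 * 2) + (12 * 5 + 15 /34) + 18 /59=199235113774184618299 /205472176862150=969645.22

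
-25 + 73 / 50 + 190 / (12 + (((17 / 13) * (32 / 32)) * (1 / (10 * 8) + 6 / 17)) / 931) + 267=21520136603 / 82995550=259.29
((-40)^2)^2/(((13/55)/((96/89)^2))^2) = 657733976064000000/10603438729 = 62030251.97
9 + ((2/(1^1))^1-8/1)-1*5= -2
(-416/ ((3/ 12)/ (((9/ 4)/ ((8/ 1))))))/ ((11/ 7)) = -3276/ 11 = -297.82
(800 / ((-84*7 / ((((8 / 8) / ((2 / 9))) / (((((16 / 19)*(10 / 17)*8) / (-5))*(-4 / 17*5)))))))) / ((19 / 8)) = -4335 / 1568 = -2.76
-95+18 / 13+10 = -1087 / 13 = -83.62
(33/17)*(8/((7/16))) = 4224/119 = 35.50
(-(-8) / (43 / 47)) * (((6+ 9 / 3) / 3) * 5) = 5640 / 43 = 131.16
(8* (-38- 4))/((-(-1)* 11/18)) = -6048/11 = -549.82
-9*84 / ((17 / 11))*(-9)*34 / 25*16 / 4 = 23950.08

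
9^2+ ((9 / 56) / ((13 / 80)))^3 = 61768251 / 753571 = 81.97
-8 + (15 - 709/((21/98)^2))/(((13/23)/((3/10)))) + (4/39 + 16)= -3189907/390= -8179.25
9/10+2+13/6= 76/15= 5.07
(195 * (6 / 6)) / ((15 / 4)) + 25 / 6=337 / 6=56.17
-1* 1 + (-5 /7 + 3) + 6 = 51 /7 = 7.29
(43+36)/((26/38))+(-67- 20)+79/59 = 22857/767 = 29.80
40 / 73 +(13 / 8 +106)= 63173 / 584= 108.17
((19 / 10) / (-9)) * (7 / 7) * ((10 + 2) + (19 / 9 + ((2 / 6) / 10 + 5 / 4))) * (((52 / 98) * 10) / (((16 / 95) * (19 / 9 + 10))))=-13004303 / 1538208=-8.45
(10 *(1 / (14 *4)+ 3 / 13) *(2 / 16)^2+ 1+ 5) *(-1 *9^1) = -1266129 / 23296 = -54.35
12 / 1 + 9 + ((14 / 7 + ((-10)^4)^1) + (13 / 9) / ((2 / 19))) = 180661 / 18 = 10036.72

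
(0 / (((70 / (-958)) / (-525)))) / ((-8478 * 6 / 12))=0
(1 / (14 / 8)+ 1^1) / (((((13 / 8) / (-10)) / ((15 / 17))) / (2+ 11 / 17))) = -594000 / 26299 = -22.59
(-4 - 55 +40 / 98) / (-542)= 2871 / 26558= 0.11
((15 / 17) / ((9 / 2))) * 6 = 20 / 17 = 1.18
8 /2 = 4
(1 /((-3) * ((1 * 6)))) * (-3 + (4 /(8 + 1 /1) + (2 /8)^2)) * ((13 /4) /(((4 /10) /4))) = 23335 /5184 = 4.50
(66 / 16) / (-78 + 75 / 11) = -121 / 2088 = -0.06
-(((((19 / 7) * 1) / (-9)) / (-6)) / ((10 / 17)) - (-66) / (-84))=0.70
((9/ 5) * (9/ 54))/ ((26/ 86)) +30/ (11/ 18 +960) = 2300739/ 2247830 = 1.02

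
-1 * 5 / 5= -1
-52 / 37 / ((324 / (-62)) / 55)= 44330 / 2997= 14.79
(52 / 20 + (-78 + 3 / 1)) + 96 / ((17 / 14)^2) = -10538 / 1445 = -7.29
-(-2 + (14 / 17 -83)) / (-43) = -1431 / 731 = -1.96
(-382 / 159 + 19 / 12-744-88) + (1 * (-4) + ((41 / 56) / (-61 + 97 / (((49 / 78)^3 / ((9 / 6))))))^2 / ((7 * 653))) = -21285916041778080865103911 / 25436697066380290590912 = -836.82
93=93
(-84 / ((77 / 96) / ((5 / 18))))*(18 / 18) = -29.09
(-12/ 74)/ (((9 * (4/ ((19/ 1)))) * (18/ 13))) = -247/ 3996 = -0.06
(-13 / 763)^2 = 169 / 582169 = 0.00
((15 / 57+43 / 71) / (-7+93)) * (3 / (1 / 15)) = 0.45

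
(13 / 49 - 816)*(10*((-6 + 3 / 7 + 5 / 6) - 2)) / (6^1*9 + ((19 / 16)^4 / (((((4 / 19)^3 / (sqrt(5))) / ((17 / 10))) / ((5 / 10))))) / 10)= 143279400205384270479360000 / 61560811261538847401633 - 144193431577145027801907200*sqrt(5) / 184682433784616542204899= 581.60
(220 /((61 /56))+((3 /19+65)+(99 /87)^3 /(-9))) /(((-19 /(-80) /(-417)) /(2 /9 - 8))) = 5873929180924000 /1611210507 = 3645662.16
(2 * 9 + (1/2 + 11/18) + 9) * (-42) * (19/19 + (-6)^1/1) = 17710/3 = 5903.33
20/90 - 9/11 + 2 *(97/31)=17377/3069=5.66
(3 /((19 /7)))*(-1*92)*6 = -11592 /19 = -610.11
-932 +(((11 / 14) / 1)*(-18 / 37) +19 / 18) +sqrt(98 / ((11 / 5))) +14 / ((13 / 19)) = -55203893 / 60606 +7*sqrt(110) / 11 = -904.19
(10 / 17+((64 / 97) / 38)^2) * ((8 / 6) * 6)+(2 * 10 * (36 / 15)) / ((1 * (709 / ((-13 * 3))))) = 84661711680 / 40939810397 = 2.07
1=1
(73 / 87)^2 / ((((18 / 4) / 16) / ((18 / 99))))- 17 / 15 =-2540929 / 3746655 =-0.68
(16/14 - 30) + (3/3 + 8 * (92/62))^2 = 920285/6727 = 136.80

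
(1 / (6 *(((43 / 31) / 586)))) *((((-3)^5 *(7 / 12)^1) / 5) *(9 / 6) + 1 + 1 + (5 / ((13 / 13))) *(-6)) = -25623143 / 5160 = -4965.73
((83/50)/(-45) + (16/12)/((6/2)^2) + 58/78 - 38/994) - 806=-35115456289/43611750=-805.18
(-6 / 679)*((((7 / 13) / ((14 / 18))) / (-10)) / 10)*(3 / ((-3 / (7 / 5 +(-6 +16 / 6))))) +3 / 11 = 6623121 / 24274250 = 0.27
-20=-20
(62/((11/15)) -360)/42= -505/77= -6.56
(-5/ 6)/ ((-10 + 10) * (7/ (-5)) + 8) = -5/ 48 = -0.10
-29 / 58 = -1 / 2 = -0.50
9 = 9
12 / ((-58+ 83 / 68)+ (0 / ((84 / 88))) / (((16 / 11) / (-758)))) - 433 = -557543 / 1287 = -433.21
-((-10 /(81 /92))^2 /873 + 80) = -459066640 /5727753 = -80.15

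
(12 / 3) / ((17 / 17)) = 4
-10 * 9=-90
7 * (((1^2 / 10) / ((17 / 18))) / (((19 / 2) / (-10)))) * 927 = -233604 / 323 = -723.23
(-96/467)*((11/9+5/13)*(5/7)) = -30080/127491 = -0.24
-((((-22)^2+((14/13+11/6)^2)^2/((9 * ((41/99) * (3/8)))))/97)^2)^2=-8614580371359871424646845367120555653719140625/9286692765801423191513479700365515493594896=-927.63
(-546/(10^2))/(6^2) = -0.15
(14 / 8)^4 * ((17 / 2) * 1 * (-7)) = -285719 / 512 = -558.04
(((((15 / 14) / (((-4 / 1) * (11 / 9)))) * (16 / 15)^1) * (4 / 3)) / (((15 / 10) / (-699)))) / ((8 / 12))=217.87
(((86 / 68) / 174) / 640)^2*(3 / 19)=1849 / 90792217804800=0.00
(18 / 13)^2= 324 / 169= 1.92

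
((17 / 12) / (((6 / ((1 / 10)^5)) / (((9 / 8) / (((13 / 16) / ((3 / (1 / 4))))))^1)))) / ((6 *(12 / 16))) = 17 / 1950000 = 0.00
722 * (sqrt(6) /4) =442.13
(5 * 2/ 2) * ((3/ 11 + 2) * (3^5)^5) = 105911076180375/ 11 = 9628279652761.36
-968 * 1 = -968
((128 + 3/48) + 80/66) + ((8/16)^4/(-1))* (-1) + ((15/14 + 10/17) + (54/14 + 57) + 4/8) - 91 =101.35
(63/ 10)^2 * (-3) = -11907/ 100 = -119.07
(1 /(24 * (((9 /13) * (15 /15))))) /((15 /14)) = 91 /1620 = 0.06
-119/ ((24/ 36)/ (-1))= 357/ 2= 178.50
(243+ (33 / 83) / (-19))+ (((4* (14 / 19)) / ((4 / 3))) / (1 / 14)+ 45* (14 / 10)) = 336.93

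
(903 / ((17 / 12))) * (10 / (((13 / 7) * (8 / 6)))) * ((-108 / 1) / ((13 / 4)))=-245760480 / 2873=-85541.41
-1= -1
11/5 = 2.20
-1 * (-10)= 10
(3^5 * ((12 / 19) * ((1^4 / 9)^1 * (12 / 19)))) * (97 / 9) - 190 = -26686 / 361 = -73.92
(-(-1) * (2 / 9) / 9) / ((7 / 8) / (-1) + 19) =16 / 11745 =0.00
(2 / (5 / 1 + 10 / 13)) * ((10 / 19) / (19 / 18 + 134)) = 24 / 17765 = 0.00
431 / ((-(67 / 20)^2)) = -172400 / 4489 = -38.40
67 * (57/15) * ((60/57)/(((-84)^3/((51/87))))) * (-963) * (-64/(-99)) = 487492/2954259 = 0.17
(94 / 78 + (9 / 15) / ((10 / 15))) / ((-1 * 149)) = -821 / 58110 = -0.01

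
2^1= 2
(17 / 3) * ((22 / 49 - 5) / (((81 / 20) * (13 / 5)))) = -379100 / 154791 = -2.45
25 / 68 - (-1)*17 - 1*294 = -18811 / 68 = -276.63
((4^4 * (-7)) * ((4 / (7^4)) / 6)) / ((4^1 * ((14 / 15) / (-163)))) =52160 / 2401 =21.72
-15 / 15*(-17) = 17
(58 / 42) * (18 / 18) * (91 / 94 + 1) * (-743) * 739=-2945798105 / 1974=-1492298.94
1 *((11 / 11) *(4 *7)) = 28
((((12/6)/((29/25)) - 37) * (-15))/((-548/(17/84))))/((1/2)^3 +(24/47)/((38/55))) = -0.23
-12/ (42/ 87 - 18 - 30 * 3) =174/ 1559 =0.11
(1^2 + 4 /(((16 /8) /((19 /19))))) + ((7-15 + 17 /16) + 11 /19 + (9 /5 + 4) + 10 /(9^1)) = 48599 /13680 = 3.55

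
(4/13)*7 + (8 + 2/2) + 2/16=1173/104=11.28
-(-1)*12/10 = 1.20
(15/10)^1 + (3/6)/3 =5/3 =1.67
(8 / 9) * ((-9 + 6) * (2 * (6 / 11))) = -32 / 11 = -2.91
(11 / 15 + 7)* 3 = 116 / 5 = 23.20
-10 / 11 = -0.91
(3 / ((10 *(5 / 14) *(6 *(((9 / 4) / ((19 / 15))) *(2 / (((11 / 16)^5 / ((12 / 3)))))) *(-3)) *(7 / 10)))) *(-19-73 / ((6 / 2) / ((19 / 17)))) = 1802321741 / 54145843200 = 0.03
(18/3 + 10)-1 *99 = -83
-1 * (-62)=62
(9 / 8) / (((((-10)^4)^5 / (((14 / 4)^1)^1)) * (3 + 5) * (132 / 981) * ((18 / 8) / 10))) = 2289 / 14080000000000000000000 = 0.00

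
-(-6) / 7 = 6 / 7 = 0.86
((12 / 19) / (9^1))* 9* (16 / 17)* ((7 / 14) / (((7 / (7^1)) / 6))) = 576 / 323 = 1.78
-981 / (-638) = 981 / 638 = 1.54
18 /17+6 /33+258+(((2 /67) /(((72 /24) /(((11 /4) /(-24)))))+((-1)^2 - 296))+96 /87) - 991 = -53663509189 /52321104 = -1025.66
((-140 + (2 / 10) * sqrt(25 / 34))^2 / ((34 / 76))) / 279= 12661619 / 80631 - 5320 * sqrt(34) / 80631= 156.65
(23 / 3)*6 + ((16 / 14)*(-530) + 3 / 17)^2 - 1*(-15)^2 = 5189964662 / 14161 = 366497.05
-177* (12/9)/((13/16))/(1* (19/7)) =-26432/247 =-107.01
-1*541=-541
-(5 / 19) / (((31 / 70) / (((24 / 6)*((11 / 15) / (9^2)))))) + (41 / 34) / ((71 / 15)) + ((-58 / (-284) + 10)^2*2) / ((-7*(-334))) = 0.32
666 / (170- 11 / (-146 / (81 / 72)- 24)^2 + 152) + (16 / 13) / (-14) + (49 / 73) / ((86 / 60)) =431418268765882 / 176181430770709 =2.45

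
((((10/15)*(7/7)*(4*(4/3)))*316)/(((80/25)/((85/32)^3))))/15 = 438.69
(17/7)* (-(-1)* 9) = 21.86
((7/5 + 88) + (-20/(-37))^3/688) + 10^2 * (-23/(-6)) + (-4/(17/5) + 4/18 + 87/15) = 795757188992/1666230435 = 477.58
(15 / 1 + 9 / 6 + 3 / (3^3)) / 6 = 2.77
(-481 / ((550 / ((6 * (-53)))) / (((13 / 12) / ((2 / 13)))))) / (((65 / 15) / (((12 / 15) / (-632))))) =-0.57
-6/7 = -0.86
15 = 15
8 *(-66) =-528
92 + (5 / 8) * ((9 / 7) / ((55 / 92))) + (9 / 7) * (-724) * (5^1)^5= -63994375 / 22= -2908835.23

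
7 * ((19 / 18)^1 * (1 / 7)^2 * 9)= 19 / 14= 1.36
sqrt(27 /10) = 3*sqrt(30) /10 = 1.64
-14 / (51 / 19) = -266 / 51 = -5.22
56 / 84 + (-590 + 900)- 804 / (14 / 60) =-65836 / 21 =-3135.05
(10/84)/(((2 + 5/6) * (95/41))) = 41/2261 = 0.02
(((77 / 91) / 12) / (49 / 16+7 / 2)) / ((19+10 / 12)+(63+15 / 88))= 3872 / 29911245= 0.00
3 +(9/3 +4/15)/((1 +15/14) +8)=7031/2115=3.32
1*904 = 904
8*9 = 72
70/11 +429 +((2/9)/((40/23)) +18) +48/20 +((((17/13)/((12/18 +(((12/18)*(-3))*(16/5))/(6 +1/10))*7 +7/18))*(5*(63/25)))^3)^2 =8930537276432789561858643905560901/63935492842009037300095687500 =139680.43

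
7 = 7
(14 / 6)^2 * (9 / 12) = 49 / 12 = 4.08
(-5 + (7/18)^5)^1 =-9431033/1889568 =-4.99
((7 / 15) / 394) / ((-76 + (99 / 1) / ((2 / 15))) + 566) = 7 / 7284075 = 0.00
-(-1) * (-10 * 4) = -40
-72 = -72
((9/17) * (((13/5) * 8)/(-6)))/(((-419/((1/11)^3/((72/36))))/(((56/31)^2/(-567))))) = -11648/1229980301055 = -0.00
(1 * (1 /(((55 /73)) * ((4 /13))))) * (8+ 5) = 12337 /220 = 56.08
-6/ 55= -0.11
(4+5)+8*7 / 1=65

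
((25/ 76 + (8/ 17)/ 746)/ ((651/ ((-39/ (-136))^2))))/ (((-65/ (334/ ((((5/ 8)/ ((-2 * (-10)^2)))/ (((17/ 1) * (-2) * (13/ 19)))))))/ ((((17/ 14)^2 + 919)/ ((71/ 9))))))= -21835571830417917/ 117513572784524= -185.81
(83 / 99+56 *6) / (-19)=-33347 / 1881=-17.73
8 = 8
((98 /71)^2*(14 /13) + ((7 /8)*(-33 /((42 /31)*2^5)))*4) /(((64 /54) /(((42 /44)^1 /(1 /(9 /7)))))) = -0.63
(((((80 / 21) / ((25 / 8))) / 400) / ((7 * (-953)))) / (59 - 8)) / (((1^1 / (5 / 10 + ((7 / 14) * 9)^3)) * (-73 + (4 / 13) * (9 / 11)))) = 0.00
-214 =-214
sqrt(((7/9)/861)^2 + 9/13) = sqrt(143377702)/14391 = 0.83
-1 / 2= -0.50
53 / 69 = 0.77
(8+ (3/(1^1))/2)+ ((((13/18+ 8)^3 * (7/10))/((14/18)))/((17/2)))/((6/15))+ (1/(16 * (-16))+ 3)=66323311/352512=188.14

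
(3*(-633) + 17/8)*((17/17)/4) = -15175/32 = -474.22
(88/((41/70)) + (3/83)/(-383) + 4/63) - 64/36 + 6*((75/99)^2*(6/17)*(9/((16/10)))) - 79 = 76.37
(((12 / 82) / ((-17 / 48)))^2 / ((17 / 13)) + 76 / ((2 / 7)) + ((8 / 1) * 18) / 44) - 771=-45568196815 / 90846283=-501.60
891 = 891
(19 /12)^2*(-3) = -7.52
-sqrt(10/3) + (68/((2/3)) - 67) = 35 - sqrt(30)/3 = 33.17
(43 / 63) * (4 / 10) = 86 / 315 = 0.27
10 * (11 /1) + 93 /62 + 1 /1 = 225 /2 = 112.50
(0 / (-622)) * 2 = 0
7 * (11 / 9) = 77 / 9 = 8.56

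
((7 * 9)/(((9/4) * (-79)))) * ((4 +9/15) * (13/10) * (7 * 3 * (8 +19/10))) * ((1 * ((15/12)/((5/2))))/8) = -27.54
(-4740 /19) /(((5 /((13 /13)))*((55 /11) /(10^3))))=-189600 /19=-9978.95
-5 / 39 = -0.13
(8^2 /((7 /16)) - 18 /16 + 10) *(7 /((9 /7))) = 60823 /72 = 844.76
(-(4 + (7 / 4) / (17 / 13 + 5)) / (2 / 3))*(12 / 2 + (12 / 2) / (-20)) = -36.57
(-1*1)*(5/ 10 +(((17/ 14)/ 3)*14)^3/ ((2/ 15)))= -12287/ 9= -1365.22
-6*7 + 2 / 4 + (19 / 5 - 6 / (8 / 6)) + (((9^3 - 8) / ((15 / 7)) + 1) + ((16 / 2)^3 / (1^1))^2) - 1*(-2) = 3936619 / 15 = 262441.27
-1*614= -614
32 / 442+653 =144329 / 221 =653.07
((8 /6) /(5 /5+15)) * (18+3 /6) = 37 /24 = 1.54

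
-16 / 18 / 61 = -8 / 549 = -0.01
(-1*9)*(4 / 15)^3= -64 / 375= -0.17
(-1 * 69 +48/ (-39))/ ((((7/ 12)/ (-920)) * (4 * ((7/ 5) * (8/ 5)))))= 7874625/ 637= 12362.05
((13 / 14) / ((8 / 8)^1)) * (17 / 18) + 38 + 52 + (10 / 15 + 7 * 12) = 44237 / 252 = 175.54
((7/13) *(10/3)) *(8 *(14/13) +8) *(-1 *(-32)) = 161280/169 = 954.32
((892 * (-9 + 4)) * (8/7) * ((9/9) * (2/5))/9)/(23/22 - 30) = 313984/40131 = 7.82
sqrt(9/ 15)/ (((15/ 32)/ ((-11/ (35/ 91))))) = -4576 * sqrt(15)/ 375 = -47.26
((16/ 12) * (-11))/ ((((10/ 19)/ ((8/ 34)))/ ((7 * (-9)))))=35112/ 85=413.08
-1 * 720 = -720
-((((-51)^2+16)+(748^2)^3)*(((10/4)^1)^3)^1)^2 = -479335065119781245089486192829058765625/64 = -7489610392496581954523222000000000000.00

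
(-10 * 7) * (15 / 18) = -175 / 3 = -58.33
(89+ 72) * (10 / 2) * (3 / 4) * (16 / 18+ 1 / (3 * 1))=8855 / 12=737.92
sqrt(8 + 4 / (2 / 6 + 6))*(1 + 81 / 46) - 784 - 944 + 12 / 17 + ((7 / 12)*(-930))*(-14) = 127*sqrt(779) / 437 + 99751 / 17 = 5875.82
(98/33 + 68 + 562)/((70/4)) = 5968/165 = 36.17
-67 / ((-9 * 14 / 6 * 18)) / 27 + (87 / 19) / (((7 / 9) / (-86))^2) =75990403207 / 1357398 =55982.40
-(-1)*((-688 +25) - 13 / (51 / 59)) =-34580 / 51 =-678.04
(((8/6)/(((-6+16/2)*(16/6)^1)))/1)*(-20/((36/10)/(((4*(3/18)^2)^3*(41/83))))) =-1025/1089126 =-0.00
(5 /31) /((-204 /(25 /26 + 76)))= -3335 /54808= -0.06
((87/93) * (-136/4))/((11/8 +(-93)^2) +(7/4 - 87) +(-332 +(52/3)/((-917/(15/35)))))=-50633072/13106397589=-0.00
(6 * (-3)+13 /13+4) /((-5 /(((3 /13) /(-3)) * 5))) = -1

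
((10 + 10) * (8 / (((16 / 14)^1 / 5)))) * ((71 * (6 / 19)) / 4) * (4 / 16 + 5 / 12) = 2615.79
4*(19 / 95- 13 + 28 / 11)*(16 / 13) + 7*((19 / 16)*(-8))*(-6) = 249189 / 715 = 348.52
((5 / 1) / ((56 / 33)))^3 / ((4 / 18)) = 40429125 / 351232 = 115.11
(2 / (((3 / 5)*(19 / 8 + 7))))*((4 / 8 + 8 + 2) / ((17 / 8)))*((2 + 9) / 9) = 4928 / 2295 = 2.15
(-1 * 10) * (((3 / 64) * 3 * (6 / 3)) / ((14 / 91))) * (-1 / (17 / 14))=4095 / 272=15.06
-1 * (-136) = 136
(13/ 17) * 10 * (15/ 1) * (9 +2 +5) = 31200/ 17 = 1835.29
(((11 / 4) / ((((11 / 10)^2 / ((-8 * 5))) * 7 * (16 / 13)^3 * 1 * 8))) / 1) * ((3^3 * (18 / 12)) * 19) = -670.04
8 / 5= 1.60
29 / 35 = 0.83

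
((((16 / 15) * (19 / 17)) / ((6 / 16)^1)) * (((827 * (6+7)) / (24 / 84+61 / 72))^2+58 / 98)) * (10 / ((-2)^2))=1749397310169695168 / 2444329377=715696225.98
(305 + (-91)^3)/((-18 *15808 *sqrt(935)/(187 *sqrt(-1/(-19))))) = 376633 *sqrt(17765)/13515840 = 3.71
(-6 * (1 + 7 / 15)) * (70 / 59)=-616 / 59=-10.44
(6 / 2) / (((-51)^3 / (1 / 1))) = -1 / 44217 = -0.00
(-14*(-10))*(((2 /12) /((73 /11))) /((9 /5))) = 3850 /1971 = 1.95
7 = 7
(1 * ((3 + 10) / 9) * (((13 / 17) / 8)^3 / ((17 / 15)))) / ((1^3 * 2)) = 142805 / 256576512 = 0.00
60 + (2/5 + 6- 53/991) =328747/4955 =66.35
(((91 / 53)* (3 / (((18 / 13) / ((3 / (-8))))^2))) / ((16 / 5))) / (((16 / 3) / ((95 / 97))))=7305025 / 336920576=0.02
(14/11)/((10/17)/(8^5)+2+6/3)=3899392/12255287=0.32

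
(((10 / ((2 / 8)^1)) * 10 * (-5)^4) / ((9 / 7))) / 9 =1750000 / 81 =21604.94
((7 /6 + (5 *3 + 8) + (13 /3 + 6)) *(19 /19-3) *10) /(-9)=230 /3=76.67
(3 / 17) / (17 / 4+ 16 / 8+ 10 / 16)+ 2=1894 / 935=2.03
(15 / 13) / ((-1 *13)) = -15 / 169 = -0.09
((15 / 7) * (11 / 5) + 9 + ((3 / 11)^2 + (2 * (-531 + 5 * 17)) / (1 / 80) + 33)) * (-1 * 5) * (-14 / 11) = -604022900 / 1331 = -453811.34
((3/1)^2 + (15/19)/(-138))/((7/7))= 7861/874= 8.99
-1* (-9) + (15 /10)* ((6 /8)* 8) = 18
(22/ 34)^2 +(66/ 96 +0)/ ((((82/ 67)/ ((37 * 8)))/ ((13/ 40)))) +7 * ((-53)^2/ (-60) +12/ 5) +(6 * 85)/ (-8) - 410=-4153077181/ 5687520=-730.21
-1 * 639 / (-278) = 639 / 278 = 2.30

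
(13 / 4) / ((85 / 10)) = 13 / 34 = 0.38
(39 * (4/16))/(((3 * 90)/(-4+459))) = 1183/72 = 16.43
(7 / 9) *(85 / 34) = 35 / 18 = 1.94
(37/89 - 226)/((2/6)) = -60231/89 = -676.75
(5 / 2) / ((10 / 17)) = 17 / 4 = 4.25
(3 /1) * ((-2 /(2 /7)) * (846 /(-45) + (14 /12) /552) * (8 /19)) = 2179051 /13110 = 166.21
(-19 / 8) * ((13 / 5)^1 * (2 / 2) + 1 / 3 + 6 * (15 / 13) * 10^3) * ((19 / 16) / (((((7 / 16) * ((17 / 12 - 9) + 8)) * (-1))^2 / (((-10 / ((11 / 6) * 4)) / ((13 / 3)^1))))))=421248809088 / 2277275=184979.33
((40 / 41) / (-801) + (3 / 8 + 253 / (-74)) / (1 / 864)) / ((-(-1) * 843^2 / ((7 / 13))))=-22369854556 / 11225781852129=-0.00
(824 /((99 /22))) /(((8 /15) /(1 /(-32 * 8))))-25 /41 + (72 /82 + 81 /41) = 14213 /15744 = 0.90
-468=-468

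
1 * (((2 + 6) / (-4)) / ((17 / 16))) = -32 / 17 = -1.88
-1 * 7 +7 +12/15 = 0.80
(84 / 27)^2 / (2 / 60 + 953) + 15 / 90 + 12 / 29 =26443939 / 44773506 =0.59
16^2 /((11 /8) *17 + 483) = 2048 /4051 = 0.51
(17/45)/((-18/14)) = -119/405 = -0.29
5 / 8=0.62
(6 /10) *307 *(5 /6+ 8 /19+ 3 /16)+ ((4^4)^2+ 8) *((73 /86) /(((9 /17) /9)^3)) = 3573111560375 /13072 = 273340847.64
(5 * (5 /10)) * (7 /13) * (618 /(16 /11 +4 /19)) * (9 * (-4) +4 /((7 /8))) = -5919925 /377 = -15702.72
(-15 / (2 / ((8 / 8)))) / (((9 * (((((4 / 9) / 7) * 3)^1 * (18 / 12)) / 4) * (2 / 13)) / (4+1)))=-2275 / 6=-379.17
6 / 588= 1 / 98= 0.01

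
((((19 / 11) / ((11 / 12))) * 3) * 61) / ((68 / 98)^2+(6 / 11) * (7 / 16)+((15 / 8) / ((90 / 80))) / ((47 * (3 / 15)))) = 113002277472 / 294087299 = 384.25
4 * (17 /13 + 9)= 536 /13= 41.23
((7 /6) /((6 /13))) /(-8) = -91 /288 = -0.32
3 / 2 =1.50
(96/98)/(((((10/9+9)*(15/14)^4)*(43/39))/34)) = 60928/26875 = 2.27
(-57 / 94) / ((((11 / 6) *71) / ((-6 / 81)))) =38 / 110121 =0.00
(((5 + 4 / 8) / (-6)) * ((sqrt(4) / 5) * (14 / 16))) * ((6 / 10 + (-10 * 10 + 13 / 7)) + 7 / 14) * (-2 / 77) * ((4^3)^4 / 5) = -7122976768 / 2625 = -2713514.96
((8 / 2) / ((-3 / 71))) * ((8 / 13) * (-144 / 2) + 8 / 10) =4118.73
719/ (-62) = -11.60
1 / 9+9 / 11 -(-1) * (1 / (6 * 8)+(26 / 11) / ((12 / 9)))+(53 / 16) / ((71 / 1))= 155735 / 56232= 2.77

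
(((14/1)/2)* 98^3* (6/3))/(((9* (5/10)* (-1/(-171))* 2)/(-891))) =-223068151152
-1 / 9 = -0.11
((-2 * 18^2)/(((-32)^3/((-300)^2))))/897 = 151875/76544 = 1.98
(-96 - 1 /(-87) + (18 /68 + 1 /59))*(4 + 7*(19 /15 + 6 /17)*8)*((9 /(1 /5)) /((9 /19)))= -3831757177106 /4450311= -861008.85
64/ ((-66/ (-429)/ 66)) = 27456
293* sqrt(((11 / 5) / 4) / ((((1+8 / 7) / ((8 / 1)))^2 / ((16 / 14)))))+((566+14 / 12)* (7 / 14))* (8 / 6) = 1245.36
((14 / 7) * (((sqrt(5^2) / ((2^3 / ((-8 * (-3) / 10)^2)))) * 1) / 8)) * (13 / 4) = 117 / 40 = 2.92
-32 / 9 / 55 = -32 / 495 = -0.06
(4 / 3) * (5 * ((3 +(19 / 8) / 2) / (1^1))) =335 / 12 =27.92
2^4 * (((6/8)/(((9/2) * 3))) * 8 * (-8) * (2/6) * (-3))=512/9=56.89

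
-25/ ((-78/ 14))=175/ 39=4.49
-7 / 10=-0.70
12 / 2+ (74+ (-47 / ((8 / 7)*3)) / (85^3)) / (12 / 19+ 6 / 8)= 23044420249 / 386898750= 59.56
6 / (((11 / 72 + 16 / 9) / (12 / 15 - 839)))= -1810512 / 695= -2605.05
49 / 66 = 0.74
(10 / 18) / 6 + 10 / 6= 95 / 54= 1.76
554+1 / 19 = 10527 / 19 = 554.05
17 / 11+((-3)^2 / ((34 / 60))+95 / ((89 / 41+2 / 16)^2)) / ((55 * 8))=688146463 / 424122732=1.62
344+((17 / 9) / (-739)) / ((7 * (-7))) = 112109273 / 325899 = 344.00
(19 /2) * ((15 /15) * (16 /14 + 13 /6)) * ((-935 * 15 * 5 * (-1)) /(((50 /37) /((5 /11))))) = 41529725 /56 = 741602.23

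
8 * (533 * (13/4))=13858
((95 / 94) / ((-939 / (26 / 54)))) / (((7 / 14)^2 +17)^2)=-9880 / 5673164751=-0.00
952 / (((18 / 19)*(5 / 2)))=18088 / 45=401.96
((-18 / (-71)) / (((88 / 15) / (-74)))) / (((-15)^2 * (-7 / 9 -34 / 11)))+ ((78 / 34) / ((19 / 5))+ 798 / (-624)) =-3066771031 / 4567336280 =-0.67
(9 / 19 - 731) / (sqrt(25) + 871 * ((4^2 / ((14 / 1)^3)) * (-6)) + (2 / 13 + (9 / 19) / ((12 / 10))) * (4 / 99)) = 1225440216 / 42691991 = 28.70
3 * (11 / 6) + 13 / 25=301 / 50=6.02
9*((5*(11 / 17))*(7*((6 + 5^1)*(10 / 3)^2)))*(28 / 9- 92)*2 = -677600000 / 153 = -4428758.17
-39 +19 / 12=-37.42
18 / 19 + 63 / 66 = 795 / 418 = 1.90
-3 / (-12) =1 / 4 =0.25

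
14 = 14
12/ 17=0.71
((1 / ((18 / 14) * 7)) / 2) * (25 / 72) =0.02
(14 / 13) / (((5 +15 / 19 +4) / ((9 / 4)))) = 399 / 1612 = 0.25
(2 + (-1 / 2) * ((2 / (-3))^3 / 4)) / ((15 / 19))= 209 / 81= 2.58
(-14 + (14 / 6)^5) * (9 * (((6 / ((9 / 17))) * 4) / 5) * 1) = 364616 / 81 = 4501.43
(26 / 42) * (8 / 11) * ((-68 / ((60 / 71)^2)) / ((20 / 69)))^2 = 50504521638493 / 1039500000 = 48585.40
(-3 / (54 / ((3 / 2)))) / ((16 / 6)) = -1 / 32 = -0.03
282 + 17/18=5093/18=282.94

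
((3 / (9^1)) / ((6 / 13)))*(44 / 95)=286 / 855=0.33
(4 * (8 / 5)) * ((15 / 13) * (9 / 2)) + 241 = 3565 / 13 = 274.23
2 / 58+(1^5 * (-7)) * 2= -405 / 29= -13.97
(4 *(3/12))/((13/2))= 2/13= 0.15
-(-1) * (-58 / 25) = -58 / 25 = -2.32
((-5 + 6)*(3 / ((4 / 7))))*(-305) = -6405 / 4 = -1601.25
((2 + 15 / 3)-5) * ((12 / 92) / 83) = 6 / 1909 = 0.00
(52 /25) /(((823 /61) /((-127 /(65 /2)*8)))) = -495808 /102875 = -4.82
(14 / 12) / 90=7 / 540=0.01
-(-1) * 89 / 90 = 89 / 90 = 0.99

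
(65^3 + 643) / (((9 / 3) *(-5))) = -91756 / 5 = -18351.20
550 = 550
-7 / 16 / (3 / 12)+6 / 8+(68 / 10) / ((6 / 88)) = 1481 / 15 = 98.73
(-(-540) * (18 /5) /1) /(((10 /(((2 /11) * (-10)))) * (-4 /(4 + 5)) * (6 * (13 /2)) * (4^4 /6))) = 2187 /4576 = 0.48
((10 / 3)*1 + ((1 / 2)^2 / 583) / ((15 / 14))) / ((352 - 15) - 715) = -58307 / 6611220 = -0.01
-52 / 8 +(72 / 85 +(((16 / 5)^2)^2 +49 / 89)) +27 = 239725811 / 1891250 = 126.76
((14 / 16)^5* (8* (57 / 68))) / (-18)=-319333 / 1671168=-0.19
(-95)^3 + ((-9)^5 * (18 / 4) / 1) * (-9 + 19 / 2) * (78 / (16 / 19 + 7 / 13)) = -5704100903 / 682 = -8363784.32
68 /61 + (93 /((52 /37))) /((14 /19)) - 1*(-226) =14073831 /44408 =316.92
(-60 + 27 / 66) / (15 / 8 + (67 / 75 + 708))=-393300 / 4691071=-0.08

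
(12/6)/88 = 1/44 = 0.02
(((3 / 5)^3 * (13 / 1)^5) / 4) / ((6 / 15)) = 10024911 / 200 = 50124.56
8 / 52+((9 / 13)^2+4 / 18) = 1301 / 1521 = 0.86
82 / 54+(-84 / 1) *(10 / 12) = -1849 / 27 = -68.48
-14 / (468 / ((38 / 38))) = -7 / 234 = -0.03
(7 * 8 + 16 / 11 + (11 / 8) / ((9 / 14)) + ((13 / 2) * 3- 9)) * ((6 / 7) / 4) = 27757 / 1848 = 15.02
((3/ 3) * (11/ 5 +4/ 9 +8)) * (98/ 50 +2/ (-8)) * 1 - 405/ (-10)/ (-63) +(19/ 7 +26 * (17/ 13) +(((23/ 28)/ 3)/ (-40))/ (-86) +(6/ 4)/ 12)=392974823/ 7224000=54.40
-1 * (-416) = 416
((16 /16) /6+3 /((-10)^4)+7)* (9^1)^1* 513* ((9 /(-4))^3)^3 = -128196994663958139 /2621440000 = -48903272.50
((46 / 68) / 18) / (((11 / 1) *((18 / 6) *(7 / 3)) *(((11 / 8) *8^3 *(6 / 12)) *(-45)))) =-0.00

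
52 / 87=0.60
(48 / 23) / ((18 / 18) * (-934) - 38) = -4 / 1863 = -0.00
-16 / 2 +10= 2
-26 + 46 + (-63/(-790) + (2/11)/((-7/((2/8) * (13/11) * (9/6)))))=26856517/1338260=20.07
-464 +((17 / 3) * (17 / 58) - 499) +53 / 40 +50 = -3166849 / 3480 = -910.01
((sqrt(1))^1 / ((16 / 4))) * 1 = 0.25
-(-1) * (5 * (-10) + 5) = -45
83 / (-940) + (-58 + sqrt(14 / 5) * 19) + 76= 16837 / 940 + 19 * sqrt(70) / 5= 49.70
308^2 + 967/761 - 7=72187144/761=94858.27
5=5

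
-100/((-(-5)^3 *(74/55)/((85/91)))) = -1870/3367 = -0.56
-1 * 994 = -994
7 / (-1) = -7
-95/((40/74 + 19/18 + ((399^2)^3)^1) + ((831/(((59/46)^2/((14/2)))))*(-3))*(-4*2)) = -220242870/9354393320896335799897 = -0.00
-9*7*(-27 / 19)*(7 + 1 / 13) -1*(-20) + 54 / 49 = 7923506 / 12103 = 654.67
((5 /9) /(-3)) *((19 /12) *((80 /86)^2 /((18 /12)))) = -76000 /449307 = -0.17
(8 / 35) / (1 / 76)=608 / 35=17.37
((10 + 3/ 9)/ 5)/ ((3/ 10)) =62/ 9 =6.89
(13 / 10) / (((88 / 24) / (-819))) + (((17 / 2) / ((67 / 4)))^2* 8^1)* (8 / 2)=-139314029 / 493790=-282.13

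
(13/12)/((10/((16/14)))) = 0.12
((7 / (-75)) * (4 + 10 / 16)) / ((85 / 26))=-3367 / 25500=-0.13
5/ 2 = 2.50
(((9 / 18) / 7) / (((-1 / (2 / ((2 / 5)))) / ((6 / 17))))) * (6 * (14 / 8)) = -45 / 34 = -1.32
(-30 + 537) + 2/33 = 16733/33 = 507.06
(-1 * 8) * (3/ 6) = -4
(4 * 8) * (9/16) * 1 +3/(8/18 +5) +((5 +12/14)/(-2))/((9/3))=5167/294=17.57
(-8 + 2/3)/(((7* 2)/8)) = -88/21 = -4.19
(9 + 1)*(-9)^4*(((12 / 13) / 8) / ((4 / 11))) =1082565 / 52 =20818.56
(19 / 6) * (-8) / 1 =-76 / 3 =-25.33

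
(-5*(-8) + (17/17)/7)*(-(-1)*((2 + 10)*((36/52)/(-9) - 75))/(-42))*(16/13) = 8776192/8281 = 1059.80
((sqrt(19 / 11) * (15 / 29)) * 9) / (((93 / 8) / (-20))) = -7200 * sqrt(209) / 9889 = -10.53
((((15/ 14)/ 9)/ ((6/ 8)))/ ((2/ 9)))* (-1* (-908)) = 4540/ 7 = 648.57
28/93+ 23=23.30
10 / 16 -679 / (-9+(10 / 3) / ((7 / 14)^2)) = -16231 / 104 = -156.07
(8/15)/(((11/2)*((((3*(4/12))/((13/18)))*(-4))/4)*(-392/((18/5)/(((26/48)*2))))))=8/13475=0.00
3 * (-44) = -132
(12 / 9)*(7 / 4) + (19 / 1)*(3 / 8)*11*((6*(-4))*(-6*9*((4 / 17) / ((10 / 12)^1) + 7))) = 188623513 / 255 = 739700.05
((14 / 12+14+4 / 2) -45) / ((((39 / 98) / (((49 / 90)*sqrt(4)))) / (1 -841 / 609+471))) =-566108123 / 15795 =-35840.97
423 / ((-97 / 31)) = -13113 / 97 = -135.19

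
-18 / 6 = -3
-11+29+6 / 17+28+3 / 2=1627 / 34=47.85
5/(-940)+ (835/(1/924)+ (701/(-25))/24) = 21757394903/28200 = 771538.83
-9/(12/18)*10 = -135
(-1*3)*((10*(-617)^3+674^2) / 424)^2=-4136225837907822987 / 44944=-92030656770821.98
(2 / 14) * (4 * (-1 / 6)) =-2 / 21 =-0.10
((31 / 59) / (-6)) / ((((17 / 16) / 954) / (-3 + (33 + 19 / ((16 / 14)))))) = -3677034 / 1003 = -3666.04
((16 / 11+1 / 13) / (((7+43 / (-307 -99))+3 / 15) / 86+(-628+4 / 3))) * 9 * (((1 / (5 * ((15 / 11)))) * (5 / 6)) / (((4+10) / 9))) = -7373511 / 4266173561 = -0.00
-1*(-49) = 49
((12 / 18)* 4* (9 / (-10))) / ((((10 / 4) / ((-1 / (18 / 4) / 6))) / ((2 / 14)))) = 8 / 1575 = 0.01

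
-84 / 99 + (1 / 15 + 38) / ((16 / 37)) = 76719 / 880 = 87.18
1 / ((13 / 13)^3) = 1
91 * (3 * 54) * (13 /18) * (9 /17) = 95823 /17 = 5636.65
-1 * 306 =-306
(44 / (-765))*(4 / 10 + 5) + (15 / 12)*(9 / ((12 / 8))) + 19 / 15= 21563 / 2550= 8.46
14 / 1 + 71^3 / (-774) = -347075 / 774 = -448.42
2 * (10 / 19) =20 / 19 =1.05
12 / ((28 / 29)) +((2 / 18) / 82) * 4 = 32117 / 2583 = 12.43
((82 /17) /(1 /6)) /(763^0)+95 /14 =35.73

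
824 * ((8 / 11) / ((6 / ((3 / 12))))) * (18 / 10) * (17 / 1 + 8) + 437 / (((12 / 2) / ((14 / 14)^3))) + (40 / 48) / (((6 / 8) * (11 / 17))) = 237241 / 198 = 1198.19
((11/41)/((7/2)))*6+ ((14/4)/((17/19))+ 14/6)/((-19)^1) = 0.13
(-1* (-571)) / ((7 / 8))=4568 / 7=652.57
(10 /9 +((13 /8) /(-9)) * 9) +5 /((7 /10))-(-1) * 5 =5861 /504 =11.63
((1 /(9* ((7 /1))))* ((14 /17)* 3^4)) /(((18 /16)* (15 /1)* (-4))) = -4 /255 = -0.02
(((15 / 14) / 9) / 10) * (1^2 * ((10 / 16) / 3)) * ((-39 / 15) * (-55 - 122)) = 767 / 672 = 1.14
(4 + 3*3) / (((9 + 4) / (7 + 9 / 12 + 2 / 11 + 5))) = 569 / 44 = 12.93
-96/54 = -16/9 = -1.78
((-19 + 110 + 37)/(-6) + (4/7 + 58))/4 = 391/42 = 9.31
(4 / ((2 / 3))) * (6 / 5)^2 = 8.64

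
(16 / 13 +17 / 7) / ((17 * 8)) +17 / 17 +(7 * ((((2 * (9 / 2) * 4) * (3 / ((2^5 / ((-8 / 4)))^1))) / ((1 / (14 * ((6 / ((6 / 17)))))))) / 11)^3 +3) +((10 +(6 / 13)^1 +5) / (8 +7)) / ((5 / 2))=-4489835763451821 / 205905700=-21805300.99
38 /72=19 /36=0.53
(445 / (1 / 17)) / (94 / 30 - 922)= -113475 / 13783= -8.23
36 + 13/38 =1381/38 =36.34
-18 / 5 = -3.60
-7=-7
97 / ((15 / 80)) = 517.33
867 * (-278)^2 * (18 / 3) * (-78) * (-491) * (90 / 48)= 28869369996870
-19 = -19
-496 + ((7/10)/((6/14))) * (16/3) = -21928/45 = -487.29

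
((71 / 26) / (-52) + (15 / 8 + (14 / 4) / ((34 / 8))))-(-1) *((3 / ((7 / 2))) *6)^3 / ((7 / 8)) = 1090593906 / 6898073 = 158.10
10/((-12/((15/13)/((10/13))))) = -5/4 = -1.25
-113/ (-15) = 113/ 15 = 7.53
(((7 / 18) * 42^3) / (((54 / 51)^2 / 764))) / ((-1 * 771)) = -530131196 / 20817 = -25466.26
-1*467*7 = -3269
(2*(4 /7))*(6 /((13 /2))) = 96 /91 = 1.05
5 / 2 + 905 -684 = 447 / 2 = 223.50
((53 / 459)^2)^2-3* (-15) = 45.00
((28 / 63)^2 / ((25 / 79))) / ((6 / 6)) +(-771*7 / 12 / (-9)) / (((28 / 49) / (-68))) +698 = -42509369 / 8100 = -5248.07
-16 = -16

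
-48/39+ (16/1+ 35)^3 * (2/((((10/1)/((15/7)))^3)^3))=-131345769043/134296804096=-0.98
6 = 6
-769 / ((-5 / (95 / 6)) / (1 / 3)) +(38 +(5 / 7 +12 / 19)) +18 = 2080549 / 2394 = 869.07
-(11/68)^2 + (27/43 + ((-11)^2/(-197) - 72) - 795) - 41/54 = -917744458157/1057587408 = -867.77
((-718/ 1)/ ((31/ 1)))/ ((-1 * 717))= 718/ 22227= 0.03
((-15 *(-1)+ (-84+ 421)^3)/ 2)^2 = 366201192595456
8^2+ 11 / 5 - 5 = 306 / 5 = 61.20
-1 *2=-2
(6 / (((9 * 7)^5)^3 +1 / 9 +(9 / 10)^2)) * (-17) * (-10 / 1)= 918000 / 879732732574030927347535507129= 0.00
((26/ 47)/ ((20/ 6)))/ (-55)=-39/ 12925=-0.00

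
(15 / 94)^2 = 225 / 8836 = 0.03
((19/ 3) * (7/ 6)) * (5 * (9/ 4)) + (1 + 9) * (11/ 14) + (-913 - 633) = -81481/ 56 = -1455.02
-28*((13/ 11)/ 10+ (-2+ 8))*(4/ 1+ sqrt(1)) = -9422/ 11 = -856.55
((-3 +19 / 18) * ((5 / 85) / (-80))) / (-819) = -1 / 572832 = -0.00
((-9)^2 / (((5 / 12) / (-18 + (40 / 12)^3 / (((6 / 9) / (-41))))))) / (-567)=82648 / 105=787.12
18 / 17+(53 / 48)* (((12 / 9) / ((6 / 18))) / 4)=1765 / 816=2.16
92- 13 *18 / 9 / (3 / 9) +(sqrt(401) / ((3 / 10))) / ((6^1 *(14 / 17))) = 85 *sqrt(401) / 126 +14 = 27.51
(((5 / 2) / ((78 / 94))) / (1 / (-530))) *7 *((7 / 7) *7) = -3051475 / 39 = -78242.95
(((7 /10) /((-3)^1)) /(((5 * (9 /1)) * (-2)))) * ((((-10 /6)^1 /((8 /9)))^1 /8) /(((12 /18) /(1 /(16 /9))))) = -21 /40960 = -0.00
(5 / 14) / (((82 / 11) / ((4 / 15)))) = 11 / 861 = 0.01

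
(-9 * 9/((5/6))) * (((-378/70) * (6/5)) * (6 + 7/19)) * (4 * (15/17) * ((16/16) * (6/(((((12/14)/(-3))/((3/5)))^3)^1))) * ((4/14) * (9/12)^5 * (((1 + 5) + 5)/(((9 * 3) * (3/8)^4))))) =-1098820.18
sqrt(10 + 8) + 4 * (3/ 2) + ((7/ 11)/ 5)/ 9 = 3 * sqrt(2) + 2977/ 495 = 10.26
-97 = -97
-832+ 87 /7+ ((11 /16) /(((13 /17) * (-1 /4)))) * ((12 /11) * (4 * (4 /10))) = -375761 /455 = -825.85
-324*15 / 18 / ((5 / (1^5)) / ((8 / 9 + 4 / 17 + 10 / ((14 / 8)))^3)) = -785733016448 / 45499293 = -17269.13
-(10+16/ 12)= -34/ 3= -11.33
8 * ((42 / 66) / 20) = 14 / 55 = 0.25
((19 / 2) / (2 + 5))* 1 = 19 / 14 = 1.36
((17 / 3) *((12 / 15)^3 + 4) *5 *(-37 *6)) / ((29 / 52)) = -36894624 / 725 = -50889.14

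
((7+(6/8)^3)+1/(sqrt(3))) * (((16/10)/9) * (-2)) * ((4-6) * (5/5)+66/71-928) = 351808 * sqrt(3)/3195+522215/213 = 2642.43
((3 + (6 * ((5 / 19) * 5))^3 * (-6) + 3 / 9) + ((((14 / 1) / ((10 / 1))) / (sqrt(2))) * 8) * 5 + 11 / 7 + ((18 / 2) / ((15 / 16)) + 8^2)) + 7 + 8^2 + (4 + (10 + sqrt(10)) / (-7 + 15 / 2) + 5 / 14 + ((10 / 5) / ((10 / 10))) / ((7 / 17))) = -3995074871 / 1440390 + 2 * sqrt(10) + 28 * sqrt(2) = -2727.68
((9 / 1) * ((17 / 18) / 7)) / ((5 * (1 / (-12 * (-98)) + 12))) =1428 / 70565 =0.02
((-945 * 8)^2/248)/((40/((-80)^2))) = 1143072000/31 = 36873290.32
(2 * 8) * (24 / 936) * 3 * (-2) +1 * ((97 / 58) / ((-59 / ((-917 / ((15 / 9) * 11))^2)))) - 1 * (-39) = -4626263011 / 134570150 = -34.38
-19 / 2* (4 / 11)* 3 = -114 / 11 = -10.36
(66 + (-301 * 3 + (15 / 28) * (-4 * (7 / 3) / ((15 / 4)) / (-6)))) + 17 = -7378 / 9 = -819.78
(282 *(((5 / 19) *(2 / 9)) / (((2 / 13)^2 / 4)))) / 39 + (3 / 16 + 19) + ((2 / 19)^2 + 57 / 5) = 26527583 / 259920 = 102.06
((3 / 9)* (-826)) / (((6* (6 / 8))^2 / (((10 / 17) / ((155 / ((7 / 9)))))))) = -46256 / 1152549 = -0.04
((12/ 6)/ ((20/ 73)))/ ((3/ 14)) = 34.07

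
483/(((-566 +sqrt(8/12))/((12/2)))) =-2460402/480533-1449 * sqrt(6)/480533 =-5.13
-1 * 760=-760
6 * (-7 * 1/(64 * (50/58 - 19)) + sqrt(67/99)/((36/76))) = 609/16832 + 38 * sqrt(737)/99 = 10.46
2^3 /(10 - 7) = 8 /3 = 2.67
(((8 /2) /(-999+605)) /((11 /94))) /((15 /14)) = -2632 /32505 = -0.08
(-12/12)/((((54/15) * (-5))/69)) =23/6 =3.83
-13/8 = -1.62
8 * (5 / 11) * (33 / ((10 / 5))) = 60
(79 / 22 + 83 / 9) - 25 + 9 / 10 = -5587 / 495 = -11.29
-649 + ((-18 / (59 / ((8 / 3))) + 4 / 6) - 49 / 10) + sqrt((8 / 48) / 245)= -1157663 / 1770 + sqrt(30) / 210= -654.02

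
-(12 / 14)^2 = -36 / 49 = -0.73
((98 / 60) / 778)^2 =2401 / 544755600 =0.00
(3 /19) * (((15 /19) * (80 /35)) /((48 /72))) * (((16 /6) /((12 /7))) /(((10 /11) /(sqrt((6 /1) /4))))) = 132 * sqrt(6) /361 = 0.90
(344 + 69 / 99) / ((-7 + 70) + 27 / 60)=227500 / 41877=5.43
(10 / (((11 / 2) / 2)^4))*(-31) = -79360 / 14641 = -5.42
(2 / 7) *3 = 6 / 7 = 0.86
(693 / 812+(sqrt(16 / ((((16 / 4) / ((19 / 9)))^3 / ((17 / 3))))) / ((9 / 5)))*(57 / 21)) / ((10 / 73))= 7227 / 1160+26353*sqrt(969) / 20412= 46.42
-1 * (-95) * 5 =475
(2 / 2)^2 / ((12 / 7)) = 7 / 12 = 0.58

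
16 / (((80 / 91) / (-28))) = -2548 / 5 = -509.60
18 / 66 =0.27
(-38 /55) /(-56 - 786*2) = 19 /44770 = 0.00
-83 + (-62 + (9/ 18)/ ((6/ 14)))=-863/ 6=-143.83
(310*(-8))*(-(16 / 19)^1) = 2088.42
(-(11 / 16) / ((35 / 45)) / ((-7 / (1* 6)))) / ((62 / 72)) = 2673 / 3038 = 0.88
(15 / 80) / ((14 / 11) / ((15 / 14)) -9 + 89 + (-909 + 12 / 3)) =-495 / 2174864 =-0.00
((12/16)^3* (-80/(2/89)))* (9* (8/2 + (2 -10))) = 108135/2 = 54067.50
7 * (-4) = -28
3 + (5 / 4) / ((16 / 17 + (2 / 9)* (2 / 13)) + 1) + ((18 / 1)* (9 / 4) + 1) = 709307 / 15716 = 45.13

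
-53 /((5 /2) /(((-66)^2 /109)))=-461736 /545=-847.22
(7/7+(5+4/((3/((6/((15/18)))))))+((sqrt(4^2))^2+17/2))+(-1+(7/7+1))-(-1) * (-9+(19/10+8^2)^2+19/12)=328237/75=4376.49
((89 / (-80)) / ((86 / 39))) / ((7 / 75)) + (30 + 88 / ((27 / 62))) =58948357 / 260064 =226.67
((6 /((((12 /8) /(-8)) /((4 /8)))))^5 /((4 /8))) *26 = -54525952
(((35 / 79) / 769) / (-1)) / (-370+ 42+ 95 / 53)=1855 / 1050324039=0.00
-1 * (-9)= 9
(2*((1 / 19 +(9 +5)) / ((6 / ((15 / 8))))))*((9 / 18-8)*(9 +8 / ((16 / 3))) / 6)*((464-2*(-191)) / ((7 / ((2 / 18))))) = -941175 / 608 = -1547.99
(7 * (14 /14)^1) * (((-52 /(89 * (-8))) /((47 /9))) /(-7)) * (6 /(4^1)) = -351 /16732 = -0.02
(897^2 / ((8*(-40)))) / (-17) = 804609 / 5440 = 147.91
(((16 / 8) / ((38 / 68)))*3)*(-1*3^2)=-1836 / 19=-96.63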